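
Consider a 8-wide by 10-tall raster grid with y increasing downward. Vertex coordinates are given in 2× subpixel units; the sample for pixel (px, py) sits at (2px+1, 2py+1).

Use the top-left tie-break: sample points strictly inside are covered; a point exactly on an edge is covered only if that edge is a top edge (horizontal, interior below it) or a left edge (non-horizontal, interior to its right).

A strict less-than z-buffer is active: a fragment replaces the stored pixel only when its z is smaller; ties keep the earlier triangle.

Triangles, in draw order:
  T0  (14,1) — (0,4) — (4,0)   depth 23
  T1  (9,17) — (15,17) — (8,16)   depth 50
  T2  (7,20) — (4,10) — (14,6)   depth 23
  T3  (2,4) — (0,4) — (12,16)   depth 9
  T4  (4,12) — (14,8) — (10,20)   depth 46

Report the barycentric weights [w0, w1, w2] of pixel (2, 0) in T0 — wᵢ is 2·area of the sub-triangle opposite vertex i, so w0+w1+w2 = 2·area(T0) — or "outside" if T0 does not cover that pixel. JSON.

T0:
  2·area = 44
  edge (14, 1)→(0, 4): d=(-14,3) right/bottom  bias=-1
  edge (0, 4)→(4, 0): d=(4,-4) top-left  bias=+0
  edge (4, 0)→(14, 1): d=(10,1) right/bottom  bias=-1
    (1,0)@(3, 1): e=[33,0,11] → #  [on edge]
    (2,0)@(5, 1): e=[27,8,9] → #
    (3,0)@(7, 1): e=[21,16,7] → #
    (4,0)@(9, 1): e=[15,24,5] → #
    (5,0)@(11, 1): e=[9,32,3] → #
    (6,0)@(13, 1): e=[3,40,1] → #
    (7,0)@(15, 1): e=[-3,48,-1] → ·
    (0,1)@(1, 3): e=[11,0,33] → #  [on edge]
    (2,1)@(5, 3): e=[-1,16,29] → ·
    (3,1)@(7, 3): e=[-7,24,27] → ·
    (4,1)@(9, 3): e=[-13,32,25] → ·
    (5,1)@(11, 3): e=[-19,40,23] → ·
  covered (8 px):
    · # # # # # # ·
    # # · · · · · ·
    · · · · · · · ·
    · · · · · · · ·
    · · · · · · · ·
    · · · · · · · ·
    · · · · · · · ·
    · · · · · · · ·
    · · · · · · · ·
    · · · · · · · ·
T1:
  2·area = 6  (B↔C swapped to make it positive)
  edge (9, 17)→(8, 16): d=(-1,-1) top-left  bias=+0
  edge (8, 16)→(15, 17): d=(7,1) right/bottom  bias=-1
  edge (15, 17)→(9, 17): d=(-6,0) right/bottom  bias=-1
    (0,4)@(1, 9): e=[0,-42,48] → ·  [on edge]
    (1,5)@(3, 11): e=[0,-30,36] → ·  [on edge]
    (2,6)@(5, 13): e=[0,-18,24] → ·  [on edge]
    (0,7)@(1, 15): e=[-6,0,12] → ·  [on edge]
    (3,7)@(7, 15): e=[0,-6,12] → ·  [on edge]
    (0,8)@(1, 17): e=[-8,14,0] → ·  [on edge]
    (1,8)@(3, 17): e=[-6,12,0] → ·  [on edge]
    (2,8)@(5, 17): e=[-4,10,0] → ·  [on edge]
    (3,8)@(7, 17): e=[-2,8,0] → ·  [on edge]
    (4,8)@(9, 17): e=[0,6,0] → ·  [on edge]
    (5,8)@(11, 17): e=[2,4,0] → ·  [on edge]
    (6,8)@(13, 17): e=[4,2,0] → ·  [on edge]
    (7,8)@(15, 17): e=[6,0,0] → ·  [on edge]
    (5,9)@(11, 19): e=[0,18,-12] → ·  [on edge]
  covered (0 px):
    · · · · · · · ·
    · · · · · · · ·
    · · · · · · · ·
    · · · · · · · ·
    · · · · · · · ·
    · · · · · · · ·
    · · · · · · · ·
    · · · · · · · ·
    · · · · · · · ·
    · · · · · · · ·
T2:
  2·area = 112
  edge (7, 20)→(4, 10): d=(-3,-10) top-left  bias=+0
  edge (4, 10)→(14, 6): d=(10,-4) top-left  bias=+0
  edge (14, 6)→(7, 20): d=(-7,14) right/bottom  bias=-1
    (6,3)@(13, 7): e=[99,6,7] → #
    (7,3)@(15, 7): e=[119,14,-21] → ·
    (3,4)@(7, 9): e=[33,2,77] → #
    (4,4)@(9, 9): e=[53,10,49] → #
    (5,4)@(11, 9): e=[73,18,21] → #
    (6,4)@(13, 9): e=[93,26,-7] → ·
    (2,5)@(5, 11): e=[7,14,91] → #
    (6,5)@(13, 11): e=[87,46,-21] → ·
    (2,6)@(5, 13): e=[1,34,77] → #
    (5,6)@(11, 13): e=[61,58,-7] → ·
    (2,7)@(5, 15): e=[-5,54,63] → ·
    (3,7)@(7, 15): e=[15,62,35] → #
  covered (15 px):
    · · · · · · · ·
    · · · · · · · ·
    · · · · · · · ·
    · · · · · · # ·
    · · · # # # · ·
    · · # # # # · ·
    · · # # # · · ·
    · · · # # · · ·
    · · · # · · · ·
    · · · # · · · ·
T3:
  2·area = 24  (B↔C swapped to make it positive)
  edge (2, 4)→(12, 16): d=(10,12) right/bottom  bias=-1
  edge (12, 16)→(0, 4): d=(-12,-12) top-left  bias=+0
  edge (0, 4)→(2, 4): d=(2,0) top-left  bias=+0
    (0,2)@(1, 5): e=[22,0,2] → #  [on edge]
    (1,2)@(3, 5): e=[-2,24,2] → ·
    (0,3)@(1, 7): e=[42,-24,6] → ·
    (1,3)@(3, 7): e=[18,0,6] → #  [on edge]
    (2,3)@(5, 7): e=[-6,24,6] → ·
    (1,4)@(3, 9): e=[38,-24,10] → ·
    (2,4)@(5, 9): e=[14,0,10] → #  [on edge]
    (3,4)@(7, 9): e=[-10,24,10] → ·
    (2,5)@(5, 11): e=[34,-24,14] → ·
    (3,5)@(7, 11): e=[10,0,14] → #  [on edge]
    (4,5)@(9, 11): e=[-14,24,14] → ·
    (3,6)@(7, 13): e=[30,-24,18] → ·
    (4,6)@(9, 13): e=[6,0,18] → #  [on edge]
    (5,7)@(11, 15): e=[2,0,22] → #  [on edge]
    (6,8)@(13, 17): e=[-2,0,26] → ·  [on edge]
    (7,9)@(15, 19): e=[-6,0,30] → ·  [on edge]
  covered (6 px):
    · · · · · · · ·
    · · · · · · · ·
    # · · · · · · ·
    · # · · · · · ·
    · · # · · · · ·
    · · · # · · · ·
    · · · · # · · ·
    · · · · · # · ·
    · · · · · · · ·
    · · · · · · · ·
T4:
  2·area = 104
  edge (4, 12)→(14, 8): d=(10,-4) top-left  bias=+0
  edge (14, 8)→(10, 20): d=(-4,12) right/bottom  bias=-1
  edge (10, 20)→(4, 12): d=(-6,-8) top-left  bias=+0
    (7,2)@(15, 5): e=[-26,0,130] → ·  [on edge]
    (6,4)@(13, 9): e=[6,8,90] → #
    (7,4)@(15, 9): e=[14,-16,106] → ·
    (3,5)@(7, 11): e=[2,72,30] → #
    (4,5)@(9, 11): e=[10,48,46] → #
    (5,5)@(11, 11): e=[18,24,62] → #
    (6,5)@(13, 11): e=[26,0,78] → ·  [on edge]
    (2,6)@(5, 13): e=[14,88,2] → #
    (6,6)@(13, 13): e=[46,-8,66] → ·
    (2,7)@(5, 15): e=[34,80,-10] → ·
    (3,7)@(7, 15): e=[42,56,6] → #
    (6,7)@(13, 15): e=[66,-16,54] → ·
    (5,8)@(11, 17): e=[78,0,26] → ·  [on edge]
  covered (12 px):
    · · · · · · · ·
    · · · · · · · ·
    · · · · · · · ·
    · · · · · · · ·
    · · · · · · # ·
    · · · # # # · ·
    · · # # # # · ·
    · · · # # # · ·
    · · · · # · · ·
    · · · · · · · ·

Answer: [8,9,27]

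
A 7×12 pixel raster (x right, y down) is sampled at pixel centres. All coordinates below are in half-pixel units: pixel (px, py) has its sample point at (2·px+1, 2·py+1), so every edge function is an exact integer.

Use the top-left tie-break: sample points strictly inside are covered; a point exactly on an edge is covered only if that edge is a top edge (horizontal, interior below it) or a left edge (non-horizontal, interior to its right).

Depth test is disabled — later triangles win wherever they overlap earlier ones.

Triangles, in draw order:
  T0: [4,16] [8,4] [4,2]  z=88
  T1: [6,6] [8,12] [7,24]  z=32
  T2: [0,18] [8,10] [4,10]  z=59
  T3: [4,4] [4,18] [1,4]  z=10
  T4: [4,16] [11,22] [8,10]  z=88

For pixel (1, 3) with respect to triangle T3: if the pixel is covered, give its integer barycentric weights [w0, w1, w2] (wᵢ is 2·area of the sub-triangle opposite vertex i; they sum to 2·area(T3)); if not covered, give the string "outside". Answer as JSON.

T0:
  2·area = 56  (B↔C swapped to make it positive)
  edge (4, 16)→(4, 2): d=(0,-14) top-left  bias=+0
  edge (4, 2)→(8, 4): d=(4,2) right/bottom  bias=-1
  edge (8, 4)→(4, 16): d=(-4,12) right/bottom  bias=-1
    (4,0)@(9, 1): e=[70,-14,0] → ·  [on edge]
    (2,1)@(5, 3): e=[14,2,40] → #
    (3,1)@(7, 3): e=[42,-2,16] → ·
    (2,2)@(5, 5): e=[14,10,32] → #
    (3,2)@(7, 5): e=[42,6,8] → #
    (4,2)@(9, 5): e=[70,2,-16] → ·
    (2,3)@(5, 7): e=[14,18,24] → #
    (3,3)@(7, 7): e=[42,14,0] → ·  [on edge]
    (2,4)@(5, 9): e=[14,26,16] → #
    (3,4)@(7, 9): e=[42,22,-8] → ·
    (2,5)@(5, 11): e=[14,34,8] → #
    (3,5)@(7, 11): e=[42,30,-16] → ·
    (2,6)@(5, 13): e=[14,42,0] → ·  [on edge]
    (1,9)@(3, 19): e=[-14,70,0] → ·  [on edge]
  covered (6 px):
    · · · · · · ·
    · · # · · · ·
    · · # # · · ·
    · · # · · · ·
    · · # · · · ·
    · · # · · · ·
    · · · · · · ·
    · · · · · · ·
    · · · · · · ·
    · · · · · · ·
    · · · · · · ·
    · · · · · · ·
T1:
  2·area = 30
  edge (6, 6)→(8, 12): d=(2,6) right/bottom  bias=-1
  edge (8, 12)→(7, 24): d=(-1,12) right/bottom  bias=-1
  edge (7, 24)→(6, 6): d=(-1,-18) top-left  bias=+0
    (2,1)@(5, 3): e=[0,45,-15] → ·  [on edge]
    (3,4)@(7, 9): e=[0,15,15] → ·  [on edge]
    (3,5)@(7, 11): e=[4,13,13] → #
    (4,5)@(9, 11): e=[-8,-11,49] → ·
    (3,6)@(7, 13): e=[8,11,11] → #
    (4,6)@(9, 13): e=[-4,-13,47] → ·
    (3,7)@(7, 15): e=[12,9,9] → #
    (4,7)@(9, 15): e=[0,-15,45] → ·  [on edge]
    (3,8)@(7, 17): e=[16,7,7] → #
    (4,8)@(9, 17): e=[4,-17,43] → ·
    (3,9)@(7, 19): e=[20,5,5] → #
    (4,9)@(9, 19): e=[8,-19,41] → ·
    (5,10)@(11, 21): e=[0,-45,75] → ·  [on edge]
  covered (7 px):
    · · · · · · ·
    · · · · · · ·
    · · · · · · ·
    · · · · · · ·
    · · · · · · ·
    · · · # · · ·
    · · · # · · ·
    · · · # · · ·
    · · · # · · ·
    · · · # · · ·
    · · · # · · ·
    · · · # · · ·
T2:
  2·area = 32  (B↔C swapped to make it positive)
  edge (0, 18)→(4, 10): d=(4,-8) top-left  bias=+0
  edge (4, 10)→(8, 10): d=(4,0) top-left  bias=+0
  edge (8, 10)→(0, 18): d=(-8,8) right/bottom  bias=-1
    (6,2)@(13, 5): e=[52,-20,0] → ·  [on edge]
    (5,3)@(11, 7): e=[44,-12,0] → ·  [on edge]
    (4,4)@(9, 9): e=[36,-4,0] → ·  [on edge]
    (2,5)@(5, 11): e=[12,4,16] → #
    (3,5)@(7, 11): e=[28,4,0] → ·  [on edge]
    (1,6)@(3, 13): e=[4,12,16] → #
    (2,6)@(5, 13): e=[20,12,0] → ·  [on edge]
    (1,7)@(3, 15): e=[12,20,0] → ·  [on edge]
    (0,8)@(1, 17): e=[4,28,0] → ·  [on edge]
  covered (2 px):
    · · · · · · ·
    · · · · · · ·
    · · · · · · ·
    · · · · · · ·
    · · · · · · ·
    · · # · · · ·
    · # · · · · ·
    · · · · · · ·
    · · · · · · ·
    · · · · · · ·
    · · · · · · ·
    · · · · · · ·
T3:
  2·area = 42
  edge (4, 4)→(4, 18): d=(0,14) right/bottom  bias=-1
  edge (4, 18)→(1, 4): d=(-3,-14) top-left  bias=+0
  edge (1, 4)→(4, 4): d=(3,0) top-left  bias=+0
    (1,2)@(3, 5): e=[14,25,3] → #
    (2,2)@(5, 5): e=[-14,53,3] → ·
    (1,3)@(3, 7): e=[14,19,9] → #
    (2,3)@(5, 7): e=[-14,47,9] → ·
    (1,4)@(3, 9): e=[14,13,15] → #
    (2,4)@(5, 9): e=[-14,41,15] → ·
    (1,5)@(3, 11): e=[14,7,21] → #
    (2,5)@(5, 11): e=[-14,35,21] → ·
    (1,6)@(3, 13): e=[14,1,27] → #
    (2,6)@(5, 13): e=[-14,29,27] → ·
    (1,7)@(3, 15): e=[14,-5,33] → ·
  covered (5 px):
    · · · · · · ·
    · · · · · · ·
    · # · · · · ·
    · # · · · · ·
    · # · · · · ·
    · # · · · · ·
    · # · · · · ·
    · · · · · · ·
    · · · · · · ·
    · · · · · · ·
    · · · · · · ·
    · · · · · · ·
T4:
  2·area = 66  (B↔C swapped to make it positive)
  edge (4, 16)→(8, 10): d=(4,-6) top-left  bias=+0
  edge (8, 10)→(11, 22): d=(3,12) right/bottom  bias=-1
  edge (11, 22)→(4, 16): d=(-7,-6) top-left  bias=+0
    (3,6)@(7, 13): e=[6,21,39] → #
    (4,6)@(9, 13): e=[18,-3,51] → ·
    (2,7)@(5, 15): e=[2,51,13] → #
    (4,7)@(9, 15): e=[26,3,37] → #
    (5,7)@(11, 15): e=[38,-21,49] → ·
    (2,8)@(5, 17): e=[10,57,-1] → ·
    (3,8)@(7, 17): e=[22,33,11] → #
    (5,8)@(11, 17): e=[46,-15,35] → ·
    (3,9)@(7, 19): e=[30,39,-3] → ·
    (4,9)@(9, 19): e=[42,15,9] → #
    (5,9)@(11, 19): e=[54,-9,21] → ·
    (4,10)@(9, 21): e=[50,21,-5] → ·
  covered (7 px):
    · · · · · · ·
    · · · · · · ·
    · · · · · · ·
    · · · · · · ·
    · · · · · · ·
    · · · · · · ·
    · · · # · · ·
    · · # # # · ·
    · · · # # · ·
    · · · · # · ·
    · · · · · · ·
    · · · · · · ·

Final: [19,9,14]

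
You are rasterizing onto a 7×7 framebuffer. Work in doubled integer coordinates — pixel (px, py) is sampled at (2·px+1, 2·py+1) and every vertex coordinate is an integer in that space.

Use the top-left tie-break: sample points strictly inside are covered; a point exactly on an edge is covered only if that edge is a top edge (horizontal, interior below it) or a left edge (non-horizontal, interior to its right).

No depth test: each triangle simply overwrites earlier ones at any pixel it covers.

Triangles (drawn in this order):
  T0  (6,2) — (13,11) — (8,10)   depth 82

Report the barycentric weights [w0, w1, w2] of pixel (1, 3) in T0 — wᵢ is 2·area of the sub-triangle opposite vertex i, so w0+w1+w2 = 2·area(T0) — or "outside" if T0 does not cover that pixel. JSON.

T0:
  2·area = 38
  edge (6, 2)→(13, 11): d=(7,9) right/bottom  bias=-1
  edge (13, 11)→(8, 10): d=(-5,-1) top-left  bias=+0
  edge (8, 10)→(6, 2): d=(-2,-8) top-left  bias=+0
    (3,2)@(7, 5): e=[12,24,2] → X
    (4,2)@(9, 5): e=[-6,26,18] → .
    (3,3)@(7, 7): e=[26,14,-2] → .
    (4,3)@(9, 7): e=[8,16,14] → X
    (5,3)@(11, 7): e=[-10,18,30] → .
    (1,4)@(3, 9): e=[76,0,-38] → .  [on edge]
    (4,4)@(9, 9): e=[22,6,10] → X
    (5,4)@(11, 9): e=[4,8,26] → X
    (6,4)@(13, 9): e=[-14,10,42] → .
    (4,5)@(9, 11): e=[36,-4,6] → .
    (5,5)@(11, 11): e=[18,-2,22] → .
    (6,5)@(13, 11): e=[0,0,38] → .  [on edge]
  covered (4 px):
    . . . . . . .
    . . . . . . .
    . . . X . . .
    . . . . X . .
    . . . . X X .
    . . . . . . .
    . . . . . . .

Result: "outside"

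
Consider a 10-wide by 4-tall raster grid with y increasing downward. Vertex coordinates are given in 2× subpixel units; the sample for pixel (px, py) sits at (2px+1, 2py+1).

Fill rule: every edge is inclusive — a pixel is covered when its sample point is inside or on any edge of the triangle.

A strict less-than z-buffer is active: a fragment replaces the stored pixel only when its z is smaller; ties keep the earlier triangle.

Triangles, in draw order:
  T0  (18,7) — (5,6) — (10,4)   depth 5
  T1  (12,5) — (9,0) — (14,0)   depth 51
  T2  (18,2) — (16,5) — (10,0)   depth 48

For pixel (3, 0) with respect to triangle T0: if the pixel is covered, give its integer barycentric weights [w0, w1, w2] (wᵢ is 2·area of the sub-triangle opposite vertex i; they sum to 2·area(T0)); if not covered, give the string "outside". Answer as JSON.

T0:
  2·area = 31
  edge (18, 7)→(5, 6): d=(-13,-1) inclusive
  edge (5, 6)→(10, 4): d=(5,-2) inclusive
  edge (10, 4)→(18, 7): d=(8,3) inclusive
    (4,2)@(9, 5): e=[17,3,11] → X
    (5,2)@(11, 5): e=[19,7,5] → X
    (6,2)@(13, 5): e=[21,11,-1] → .
    (4,3)@(9, 7): e=[-9,13,27] → .
    (5,3)@(11, 7): e=[-7,17,21] → .
  covered (2 px):
    . . . . . . . . . .
    . . . . . . . . . .
    . . . . X X . . . .
    . . . . . . . . . .
T1:
  2·area = 25
  edge (12, 5)→(9, 0): d=(-3,-5) inclusive
  edge (9, 0)→(14, 0): d=(5,0) inclusive
  edge (14, 0)→(12, 5): d=(-2,5) inclusive
    (5,0)@(11, 1): e=[7,5,13] → X
    (6,0)@(13, 1): e=[17,5,3] → X
    (7,0)@(15, 1): e=[27,5,-7] → .
    (5,1)@(11, 3): e=[1,15,9] → X
    (6,1)@(13, 3): e=[11,15,-1] → .
    (5,2)@(11, 5): e=[-5,25,5] → .
  covered (3 px):
    . . . . . X X . . .
    . . . . . X . . . .
    . . . . . . . . . .
    . . . . . . . . . .
T2:
  2·area = 28
  edge (18, 2)→(16, 5): d=(-2,3) inclusive
  edge (16, 5)→(10, 0): d=(-6,-5) inclusive
  edge (10, 0)→(18, 2): d=(8,2) inclusive
    (6,0)@(13, 1): e=[17,9,2] → X
    (7,0)@(15, 1): e=[11,19,-2] → .
    (6,1)@(13, 3): e=[13,-3,18] → .
    (7,1)@(15, 3): e=[7,7,14] → X
    (8,1)@(17, 3): e=[1,17,10] → X
    (9,1)@(19, 3): e=[-5,27,6] → .
    (7,2)@(15, 5): e=[3,-5,30] → .
    (8,2)@(17, 5): e=[-3,5,26] → .
  covered (3 px):
    . . . . . . X . . .
    . . . . . . . X X .
    . . . . . . . . . .
    . . . . . . . . . .

Answer: "outside"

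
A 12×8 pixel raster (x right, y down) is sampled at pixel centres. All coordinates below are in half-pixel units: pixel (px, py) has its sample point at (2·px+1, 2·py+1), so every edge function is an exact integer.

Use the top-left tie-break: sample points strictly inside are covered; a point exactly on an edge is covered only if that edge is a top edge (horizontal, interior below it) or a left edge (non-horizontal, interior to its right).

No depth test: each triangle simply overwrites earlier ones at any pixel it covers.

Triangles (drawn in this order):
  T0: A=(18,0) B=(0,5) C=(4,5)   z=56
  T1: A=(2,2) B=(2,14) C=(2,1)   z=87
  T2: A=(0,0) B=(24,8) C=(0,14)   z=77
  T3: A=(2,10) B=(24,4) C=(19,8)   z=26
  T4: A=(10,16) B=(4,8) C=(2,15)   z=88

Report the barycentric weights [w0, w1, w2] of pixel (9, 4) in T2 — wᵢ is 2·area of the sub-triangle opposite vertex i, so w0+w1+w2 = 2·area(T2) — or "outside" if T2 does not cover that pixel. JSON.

T0:
  2·area = 20  (B↔C swapped to make it positive)
  edge (18, 0)→(4, 5): d=(-14,5) right/bottom  bias=-1
  edge (4, 5)→(0, 5): d=(-4,0) right/bottom  bias=-1
  edge (0, 5)→(18, 0): d=(18,-5) top-left  bias=+0
    (7,0)@(15, 1): e=[1,16,3] → #
    (8,0)@(17, 1): e=[-9,16,13] → ·
    (4,1)@(9, 3): e=[3,8,9] → #
    (5,1)@(11, 3): e=[-7,8,19] → ·
    (7,1)@(15, 3): e=[-27,8,39] → ·
    (0,2)@(1, 5): e=[15,0,5] → ·  [on edge]
    (1,2)@(3, 5): e=[5,0,15] → ·  [on edge]
    (2,2)@(5, 5): e=[-5,0,25] → ·  [on edge]
    (3,2)@(7, 5): e=[-15,0,35] → ·  [on edge]
    (4,2)@(9, 5): e=[-25,0,45] → ·  [on edge]
    (5,2)@(11, 5): e=[-35,0,55] → ·  [on edge]
    (6,2)@(13, 5): e=[-45,0,65] → ·  [on edge]
    (7,2)@(15, 5): e=[-55,0,75] → ·  [on edge]
    (8,2)@(17, 5): e=[-65,0,85] → ·  [on edge]
    (9,2)@(19, 5): e=[-75,0,95] → ·  [on edge]
    (10,2)@(21, 5): e=[-85,0,105] → ·  [on edge]
    (11,2)@(23, 5): e=[-95,0,115] → ·  [on edge]
  covered (2 px):
    · · · · · · · # · · · ·
    · · · · # · · · · · · ·
    · · · · · · · · · · · ·
    · · · · · · · · · · · ·
    · · · · · · · · · · · ·
    · · · · · · · · · · · ·
    · · · · · · · · · · · ·
    · · · · · · · · · · · ·
T1:
  degenerate (2·area = 0) — covers nothing
T2:
  2·area = 336
  edge (0, 0)→(24, 8): d=(24,8) right/bottom  bias=-1
  edge (24, 8)→(0, 14): d=(-24,6) right/bottom  bias=-1
  edge (0, 14)→(0, 0): d=(0,-14) top-left  bias=+0
    (0,0)@(1, 1): e=[16,306,14] → #
    (1,0)@(3, 1): e=[0,294,42] → ·  [on edge]
    (0,1)@(1, 3): e=[64,258,14] → #
    (1,1)@(3, 3): e=[48,246,42] → #
    (2,1)@(5, 3): e=[32,234,70] → #
    (3,1)@(7, 3): e=[16,222,98] → #
    (4,1)@(9, 3): e=[0,210,126] → ·  [on edge]
    (0,2)@(1, 5): e=[112,210,14] → #
    (4,2)@(9, 5): e=[48,162,126] → #
    (5,2)@(11, 5): e=[32,150,154] → #
    (6,2)@(13, 5): e=[16,138,182] → #
    (7,2)@(15, 5): e=[0,126,210] → ·  [on edge]
    (10,3)@(21, 7): e=[0,42,294] → ·  [on edge]
  covered (40 px):
    # · · · · · · · · · · ·
    # # # # · · · · · · · ·
    # # # # # # # · · · · ·
    # # # # # # # # # # · ·
    # # # # # # # # # # · ·
    # # # # # # · · · · · ·
    # # · · · · · · · · · ·
    · · · · · · · · · · · ·
T3:
  2·area = 58
  edge (2, 10)→(24, 4): d=(22,-6) top-left  bias=+0
  edge (24, 4)→(19, 8): d=(-5,4) right/bottom  bias=-1
  edge (19, 8)→(2, 10): d=(-17,2) right/bottom  bias=-1
    (10,2)@(21, 5): e=[4,7,47] → #
    (11,2)@(23, 5): e=[16,-1,43] → ·
    (6,3)@(13, 7): e=[0,29,29] → #  [on edge]
    (7,3)@(15, 7): e=[12,21,25] → #
    (8,3)@(17, 7): e=[24,13,21] → #
    (9,3)@(19, 7): e=[36,5,17] → #
    (10,3)@(21, 7): e=[48,-3,13] → ·
    (3,4)@(7, 9): e=[8,43,7] → #
    (4,4)@(9, 9): e=[20,35,3] → #
    (5,4)@(11, 9): e=[32,27,-1] → ·
    (6,4)@(13, 9): e=[44,19,-5] → ·
    (7,4)@(15, 9): e=[56,11,-9] → ·
  covered (7 px):
    · · · · · · · · · · · ·
    · · · · · · · · · · · ·
    · · · · · · · · · · # ·
    · · · · · · # # # # · ·
    · · · # # · · · · · · ·
    · · · · · · · · · · · ·
    · · · · · · · · · · · ·
    · · · · · · · · · · · ·
T4:
  2·area = 58  (B↔C swapped to make it positive)
  edge (10, 16)→(2, 15): d=(-8,-1) top-left  bias=+0
  edge (2, 15)→(4, 8): d=(2,-7) top-left  bias=+0
  edge (4, 8)→(10, 16): d=(6,8) right/bottom  bias=-1
    (2,5)@(5, 11): e=[35,13,10] → #
    (3,5)@(7, 11): e=[37,27,-6] → ·
    (1,6)@(3, 13): e=[17,3,38] → #
    (3,6)@(7, 13): e=[21,31,6] → #
    (4,6)@(9, 13): e=[23,45,-10] → ·
    (1,7)@(3, 15): e=[1,7,50] → #
    (4,7)@(9, 15): e=[7,49,2] → #
    (5,7)@(11, 15): e=[9,63,-14] → ·
  covered (8 px):
    · · · · · · · · · · · ·
    · · · · · · · · · · · ·
    · · · · · · · · · · · ·
    · · · · · · · · · · · ·
    · · · · · · · · · · · ·
    · · # · · · · · · · · ·
    · # # # · · · · · · · ·
    · # # # # · · · · · · ·

Final: [6,266,64]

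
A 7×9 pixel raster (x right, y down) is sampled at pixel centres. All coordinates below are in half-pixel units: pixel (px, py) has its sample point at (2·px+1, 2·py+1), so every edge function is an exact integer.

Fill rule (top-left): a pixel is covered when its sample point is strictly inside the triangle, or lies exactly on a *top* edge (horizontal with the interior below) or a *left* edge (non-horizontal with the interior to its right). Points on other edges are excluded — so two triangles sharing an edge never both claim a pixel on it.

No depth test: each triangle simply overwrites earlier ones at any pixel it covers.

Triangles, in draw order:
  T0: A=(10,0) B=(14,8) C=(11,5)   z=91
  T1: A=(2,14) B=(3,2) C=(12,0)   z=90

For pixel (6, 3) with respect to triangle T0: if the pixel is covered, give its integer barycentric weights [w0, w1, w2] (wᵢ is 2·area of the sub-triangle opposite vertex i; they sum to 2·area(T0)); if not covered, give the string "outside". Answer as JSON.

T0:
  2·area = 12
  edge (10, 0)→(14, 8): d=(4,8) right/bottom  bias=-1
  edge (14, 8)→(11, 5): d=(-3,-3) top-left  bias=+0
  edge (11, 5)→(10, 0): d=(-1,-5) top-left  bias=+0
    (3,0)@(7, 1): e=[28,0,-16] → ·  [on edge]
    (4,1)@(9, 3): e=[20,0,-8] → ·  [on edge]
    (5,1)@(11, 3): e=[4,6,2] → █
    (6,1)@(13, 3): e=[-12,12,12] → ·
    (5,2)@(11, 5): e=[12,0,0] → █  [on edge]
    (6,2)@(13, 5): e=[-4,6,10] → ·
    (5,3)@(11, 7): e=[20,-6,-2] → ·
    (6,3)@(13, 7): e=[4,0,8] → █  [on edge]
    (6,4)@(13, 9): e=[12,-6,6] → ·
    (6,7)@(13, 15): e=[36,-24,0] → ·  [on edge]
  covered (3 px):
    · · · · · · ·
    · · · · · █ ·
    · · · · · █ ·
    · · · · · · █
    · · · · · · ·
    · · · · · · ·
    · · · · · · ·
    · · · · · · ·
    · · · · · · ·
T1:
  2·area = 106
  edge (2, 14)→(3, 2): d=(1,-12) top-left  bias=+0
  edge (3, 2)→(12, 0): d=(9,-2) top-left  bias=+0
  edge (12, 0)→(2, 14): d=(-10,14) right/bottom  bias=-1
    (4,0)@(9, 1): e=[71,3,32] → █
    (5,0)@(11, 1): e=[95,7,4] → █
    (6,0)@(13, 1): e=[119,11,-24] → ·
    (1,1)@(3, 3): e=[1,9,96] → █
    (2,1)@(5, 3): e=[25,13,68] → █
    (3,1)@(7, 3): e=[49,17,40] → █
    (5,1)@(11, 3): e=[97,25,-16] → ·
    (1,2)@(3, 5): e=[3,27,76] → █
    (4,2)@(9, 5): e=[75,39,-8] → ·
    (1,3)@(3, 7): e=[5,45,56] → █
    (3,3)@(7, 7): e=[53,53,0] → ·  [on edge]
    (1,4)@(3, 9): e=[7,63,36] → █
  covered (14 px):
    · · · · █ █ ·
    · █ █ █ █ · ·
    · █ █ █ · · ·
    · █ █ · · · ·
    · █ █ · · · ·
    · █ · · · · ·
    · · · · · · ·
    · · · · · · ·
    · · · · · · ·

Result: [0,8,4]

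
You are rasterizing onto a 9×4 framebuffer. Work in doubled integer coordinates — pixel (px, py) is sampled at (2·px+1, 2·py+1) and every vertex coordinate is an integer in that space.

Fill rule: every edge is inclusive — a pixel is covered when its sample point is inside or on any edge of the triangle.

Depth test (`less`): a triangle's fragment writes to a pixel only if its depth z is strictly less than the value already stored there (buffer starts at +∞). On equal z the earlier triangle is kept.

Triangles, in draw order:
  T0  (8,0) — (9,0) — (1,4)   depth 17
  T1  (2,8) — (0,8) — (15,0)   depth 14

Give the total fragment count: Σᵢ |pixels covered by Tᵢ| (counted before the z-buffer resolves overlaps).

T0:
  2·area = 4
  edge (8, 0)→(9, 0): d=(1,0) inclusive
  edge (9, 0)→(1, 4): d=(-8,4) inclusive
  edge (1, 4)→(8, 0): d=(7,-4) inclusive
    (3,0)@(7, 1): e=[1,0,3] → #  [on edge]
    (4,0)@(9, 1): e=[1,-8,11] → ·
    (1,1)@(3, 3): e=[3,0,1] → #  [on edge]
    (2,1)@(5, 3): e=[3,-8,9] → ·
    (3,1)@(7, 3): e=[3,-16,17] → ·
    (1,2)@(3, 5): e=[5,-16,15] → ·
  covered (2 px):
    · · · # · · · · ·
    · # · · · · · · ·
    · · · · · · · · ·
    · · · · · · · · ·
T1:
  2·area = 16
  edge (2, 8)→(0, 8): d=(-2,0) inclusive
  edge (0, 8)→(15, 0): d=(15,-8) inclusive
  edge (15, 0)→(2, 8): d=(-13,8) inclusive
    (1,3)@(3, 7): e=[2,9,5] → #
    (2,3)@(5, 7): e=[2,25,-11] → ·
  covered (1 px):
    · · · · · · · · ·
    · · · · · · · · ·
    · · · · · · · · ·
    · # · · · · · · ·

Final: 3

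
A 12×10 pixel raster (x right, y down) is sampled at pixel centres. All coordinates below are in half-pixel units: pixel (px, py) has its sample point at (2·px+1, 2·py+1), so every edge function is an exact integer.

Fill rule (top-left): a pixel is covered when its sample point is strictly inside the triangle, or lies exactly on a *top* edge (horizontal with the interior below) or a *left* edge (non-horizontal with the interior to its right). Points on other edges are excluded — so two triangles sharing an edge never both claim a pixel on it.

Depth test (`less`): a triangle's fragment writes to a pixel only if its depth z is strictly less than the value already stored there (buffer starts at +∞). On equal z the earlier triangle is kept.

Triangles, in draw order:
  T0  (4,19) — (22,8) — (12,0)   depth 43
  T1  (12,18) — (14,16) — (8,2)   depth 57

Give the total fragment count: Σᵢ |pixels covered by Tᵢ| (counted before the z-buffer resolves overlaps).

T0:
  2·area = 254  (B↔C swapped to make it positive)
  edge (4, 19)→(12, 0): d=(8,-19) top-left  bias=+0
  edge (12, 0)→(22, 8): d=(10,8) right/bottom  bias=-1
  edge (22, 8)→(4, 19): d=(-18,11) right/bottom  bias=-1
    (6,0)@(13, 1): e=[27,2,225] → X
    (7,0)@(15, 1): e=[65,-14,203] → .
    (5,1)@(11, 3): e=[5,38,211] → X
    (7,1)@(15, 3): e=[81,6,167] → X
    (8,1)@(17, 3): e=[119,-10,145] → .
    (5,2)@(11, 5): e=[21,58,175] → X
    (8,2)@(17, 5): e=[135,10,109] → X
    (9,2)@(19, 5): e=[173,-6,87] → .
    (5,3)@(11, 7): e=[37,78,139] → X
    (9,3)@(19, 7): e=[189,14,51] → X
    (10,3)@(21, 7): e=[227,-2,29] → .
    (4,4)@(9, 9): e=[15,114,125] → X
  covered (32 px):
    . . . . . . X . . . . .
    . . . . . X X X . . . .
    . . . . . X X X X . . .
    . . . . . X X X X X . .
    . . . . X X X X X X . .
    . . . . X X X X X . . .
    . . . X X X X . . . . .
    . . . X X . . . . . . .
    . . X X . . . . . . . .
    . . . . . . . . . . . .
T1:
  2·area = 40  (B↔C swapped to make it positive)
  edge (12, 18)→(8, 2): d=(-4,-16) top-left  bias=+0
  edge (8, 2)→(14, 16): d=(6,14) right/bottom  bias=-1
  edge (14, 16)→(12, 18): d=(-2,2) right/bottom  bias=-1
    (4,2)@(9, 5): e=[4,4,32] → X
    (5,2)@(11, 5): e=[36,-24,28] → .
    (4,3)@(9, 7): e=[-4,16,28] → .
    (11,3)@(23, 7): e=[220,-180,0] → .  [on edge]
    (5,4)@(11, 9): e=[20,0,20] → .  [on edge]
    (10,4)@(21, 9): e=[180,-140,0] → .  [on edge]
    (5,5)@(11, 11): e=[12,12,16] → X
    (6,5)@(13, 11): e=[44,-16,12] → .
    (9,5)@(19, 11): e=[140,-100,0] → .  [on edge]
    (5,6)@(11, 13): e=[4,24,12] → X
    (6,6)@(13, 13): e=[36,-4,8] → .
    (8,6)@(17, 13): e=[100,-60,0] → .  [on edge]
    (7,7)@(15, 15): e=[60,-20,0] → .  [on edge]
    (6,8)@(13, 17): e=[20,20,0] → .  [on edge]
    (5,9)@(11, 19): e=[-20,60,0] → .  [on edge]
  covered (4 px):
    . . . . . . . . . . . .
    . . . . . . . . . . . .
    . . . . X . . . . . . .
    . . . . . . . . . . . .
    . . . . . . . . . . . .
    . . . . . X . . . . . .
    . . . . . X . . . . . .
    . . . . . . X . . . . .
    . . . . . . . . . . . .
    . . . . . . . . . . . .

Result: 36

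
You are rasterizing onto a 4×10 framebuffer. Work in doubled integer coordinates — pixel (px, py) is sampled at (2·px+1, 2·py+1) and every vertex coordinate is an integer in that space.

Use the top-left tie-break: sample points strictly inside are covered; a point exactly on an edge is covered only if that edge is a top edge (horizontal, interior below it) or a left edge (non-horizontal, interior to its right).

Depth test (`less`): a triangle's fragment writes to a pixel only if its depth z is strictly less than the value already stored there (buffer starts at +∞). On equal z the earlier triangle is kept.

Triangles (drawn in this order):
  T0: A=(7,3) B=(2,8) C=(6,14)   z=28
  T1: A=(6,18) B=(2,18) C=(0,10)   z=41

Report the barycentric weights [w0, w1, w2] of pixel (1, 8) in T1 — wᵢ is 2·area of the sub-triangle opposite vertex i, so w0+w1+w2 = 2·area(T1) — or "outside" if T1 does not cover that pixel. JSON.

T0:
  2·area = 50  (B↔C swapped to make it positive)
  edge (7, 3)→(6, 14): d=(-1,11) right/bottom  bias=-1
  edge (6, 14)→(2, 8): d=(-4,-6) top-left  bias=+0
  edge (2, 8)→(7, 3): d=(5,-5) top-left  bias=+0
    (3,1)@(7, 3): e=[0,50,0] → ·  [on edge]
    (2,2)@(5, 5): e=[20,30,0] → █  [on edge]
    (3,2)@(7, 5): e=[-2,42,10] → ·
    (1,3)@(3, 7): e=[40,10,0] → █  [on edge]
    (3,3)@(7, 7): e=[-4,34,20] → ·
    (0,4)@(1, 9): e=[60,-10,0] → ·  [on edge]
    (1,4)@(3, 9): e=[38,2,10] → █
    (3,4)@(7, 9): e=[-6,26,30] → ·
    (1,5)@(3, 11): e=[36,-6,20] → ·
    (2,5)@(5, 11): e=[14,6,30] → █
    (3,5)@(7, 11): e=[-8,18,40] → ·
    (2,6)@(5, 13): e=[12,-2,40] → ·
  covered (6 px):
    · · · ·
    · · · ·
    · · █ ·
    · █ █ ·
    · █ █ ·
    · · █ ·
    · · · ·
    · · · ·
    · · · ·
    · · · ·
T1:
  2·area = 32
  edge (6, 18)→(2, 18): d=(-4,0) right/bottom  bias=-1
  edge (2, 18)→(0, 10): d=(-2,-8) top-left  bias=+0
  edge (0, 10)→(6, 18): d=(6,8) right/bottom  bias=-1
    (0,6)@(1, 13): e=[20,2,10] → █
    (1,6)@(3, 13): e=[20,18,-6] → ·
    (0,7)@(1, 15): e=[12,-2,22] → ·
    (1,7)@(3, 15): e=[12,14,6] → █
    (2,7)@(5, 15): e=[12,30,-10] → ·
    (1,8)@(3, 17): e=[4,10,18] → █
    (2,8)@(5, 17): e=[4,26,2] → █
    (3,8)@(7, 17): e=[4,42,-14] → ·
    (1,9)@(3, 19): e=[-4,6,30] → ·
    (2,9)@(5, 19): e=[-4,22,14] → ·
  covered (4 px):
    · · · ·
    · · · ·
    · · · ·
    · · · ·
    · · · ·
    · · · ·
    █ · · ·
    · █ · ·
    · █ █ ·
    · · · ·

Final: [10,18,4]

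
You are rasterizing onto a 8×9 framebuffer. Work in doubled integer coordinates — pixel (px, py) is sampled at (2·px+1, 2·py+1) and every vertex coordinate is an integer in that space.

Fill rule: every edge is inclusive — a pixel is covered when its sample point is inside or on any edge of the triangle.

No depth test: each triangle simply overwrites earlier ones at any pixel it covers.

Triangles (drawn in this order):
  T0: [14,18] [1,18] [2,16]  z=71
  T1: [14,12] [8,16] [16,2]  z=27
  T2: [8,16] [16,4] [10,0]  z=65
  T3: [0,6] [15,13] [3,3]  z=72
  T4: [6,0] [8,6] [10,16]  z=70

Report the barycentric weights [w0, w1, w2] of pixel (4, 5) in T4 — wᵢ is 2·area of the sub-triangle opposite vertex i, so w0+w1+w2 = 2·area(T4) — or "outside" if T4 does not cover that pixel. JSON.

T0:
  2·area = 26
  edge (14, 18)→(1, 18): d=(-13,0) inclusive
  edge (1, 18)→(2, 16): d=(1,-2) inclusive
  edge (2, 16)→(14, 18): d=(12,2) inclusive
    (1,8)@(3, 17): e=[13,3,10] → █
    (2,8)@(5, 17): e=[13,7,6] → █
    (3,8)@(7, 17): e=[13,11,2] → █
    (4,8)@(9, 17): e=[13,15,-2] → ·
  covered (3 px):
    · · · · · · · ·
    · · · · · · · ·
    · · · · · · · ·
    · · · · · · · ·
    · · · · · · · ·
    · · · · · · · ·
    · · · · · · · ·
    · · · · · · · ·
    · █ █ █ · · · ·
T1:
  2·area = 52
  edge (14, 12)→(8, 16): d=(-6,4) inclusive
  edge (8, 16)→(16, 2): d=(8,-14) inclusive
  edge (16, 2)→(14, 12): d=(-2,10) inclusive
    (7,2)@(15, 5): e=[38,10,4] → █
    (7,3)@(15, 7): e=[26,26,0] → █  [on edge]
    (6,4)@(13, 9): e=[22,14,16] → █
    (7,4)@(15, 9): e=[14,42,-4] → ·
    (5,5)@(11, 11): e=[18,2,32] → █
    (7,5)@(15, 11): e=[2,58,-8] → ·
    (5,6)@(11, 13): e=[6,18,28] → █
    (6,6)@(13, 13): e=[-2,46,8] → ·
    (4,7)@(9, 15): e=[2,6,44] → █
    (5,7)@(11, 15): e=[-6,34,24] → ·
    (4,8)@(9, 17): e=[-10,22,40] → ·
    (6,8)@(13, 17): e=[-26,78,0] → ·  [on edge]
  covered (7 px):
    · · · · · · · ·
    · · · · · · · ·
    · · · · · · · █
    · · · · · · · █
    · · · · · · █ ·
    · · · · · █ █ ·
    · · · · · █ · ·
    · · · · █ · · ·
    · · · · · · · ·
T2:
  2·area = 104  (B↔C swapped to make it positive)
  edge (8, 16)→(10, 0): d=(2,-16) inclusive
  edge (10, 0)→(16, 4): d=(6,4) inclusive
  edge (16, 4)→(8, 16): d=(-8,12) inclusive
    (5,0)@(11, 1): e=[18,2,84] → █
    (6,0)@(13, 1): e=[50,-6,60] → ·
    (5,1)@(11, 3): e=[22,14,68] → █
    (6,1)@(13, 3): e=[54,6,44] → █
    (7,1)@(15, 3): e=[86,-2,20] → ·
    (5,2)@(11, 5): e=[26,26,52] → █
    (7,2)@(15, 5): e=[90,10,4] → █
    (5,3)@(11, 7): e=[30,38,36] → █
    (7,3)@(15, 7): e=[94,22,-12] → ·
    (4,4)@(9, 9): e=[2,58,44] → █
    (6,4)@(13, 9): e=[66,42,-4] → ·
    (4,5)@(9, 11): e=[6,70,28] → █
  covered (13 px):
    · · · · · █ · ·
    · · · · · █ █ ·
    · · · · · █ █ █
    · · · · · █ █ ·
    · · · · █ █ · ·
    · · · · █ █ · ·
    · · · · █ · · ·
    · · · · · · · ·
    · · · · · · · ·
T3:
  2·area = 66  (B↔C swapped to make it positive)
  edge (0, 6)→(3, 3): d=(3,-3) inclusive
  edge (3, 3)→(15, 13): d=(12,10) inclusive
  edge (15, 13)→(0, 6): d=(-15,-7) inclusive
    (2,0)@(5, 1): e=[0,-44,110] → ·  [on edge]
    (1,1)@(3, 3): e=[0,0,66] → █  [on edge]
    (2,1)@(5, 3): e=[6,-20,80] → ·
    (0,2)@(1, 5): e=[0,44,22] → █  [on edge]
    (2,2)@(5, 5): e=[12,4,50] → █
    (3,2)@(7, 5): e=[18,-16,64] → ·
    (0,3)@(1, 7): e=[6,68,-8] → ·
    (1,3)@(3, 7): e=[12,48,6] → █
    (3,3)@(7, 7): e=[24,8,34] → █
    (4,3)@(9, 7): e=[30,-12,48] → ·
    (1,4)@(3, 9): e=[18,72,-24] → ·
    (2,4)@(5, 9): e=[24,52,-10] → ·
    (7,6)@(15, 13): e=[66,0,0] → █  [on edge]
  covered (11 px):
    · · · · · · · ·
    · █ · · · · · ·
    █ █ █ · · · · ·
    · █ █ █ · · · ·
    · · · █ █ · · ·
    · · · · · █ · ·
    · · · · · · · █
    · · · · · · · ·
    · · · · · · · ·
T4:
  2·area = 8
  edge (6, 0)→(8, 6): d=(2,6) inclusive
  edge (8, 6)→(10, 16): d=(2,10) inclusive
  edge (10, 16)→(6, 0): d=(-4,-16) inclusive
    (3,0)@(7, 1): e=[-4,0,12] → ·  [on edge]
    (3,1)@(7, 3): e=[0,4,4] → █  [on edge]
    (4,1)@(9, 3): e=[-12,-16,36] → ·
    (3,2)@(7, 5): e=[4,8,-4] → ·
    (4,4)@(9, 9): e=[0,-4,12] → ·  [on edge]
    (4,5)@(9, 11): e=[4,0,4] → █  [on edge]
    (5,5)@(11, 11): e=[-8,-20,36] → ·
    (4,6)@(9, 13): e=[8,4,-4] → ·
    (5,7)@(11, 15): e=[0,-12,20] → ·  [on edge]
  covered (2 px):
    · · · · · · · ·
    · · · █ · · · ·
    · · · · · · · ·
    · · · · · · · ·
    · · · · · · · ·
    · · · · █ · · ·
    · · · · · · · ·
    · · · · · · · ·
    · · · · · · · ·

Result: [0,4,4]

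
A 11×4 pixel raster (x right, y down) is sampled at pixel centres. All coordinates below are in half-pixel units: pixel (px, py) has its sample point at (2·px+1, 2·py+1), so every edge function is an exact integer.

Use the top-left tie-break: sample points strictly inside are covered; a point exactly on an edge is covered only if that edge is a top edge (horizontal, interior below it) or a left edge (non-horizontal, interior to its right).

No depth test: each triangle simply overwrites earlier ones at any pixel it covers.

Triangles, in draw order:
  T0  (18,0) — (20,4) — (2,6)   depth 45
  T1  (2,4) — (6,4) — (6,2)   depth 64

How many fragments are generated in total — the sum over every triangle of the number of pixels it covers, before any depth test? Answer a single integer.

T0:
  2·area = 76
  edge (18, 0)→(20, 4): d=(2,4) right/bottom  bias=-1
  edge (20, 4)→(2, 6): d=(-18,2) right/bottom  bias=-1
  edge (2, 6)→(18, 0): d=(16,-6) top-left  bias=+0
    (8,0)@(17, 1): e=[6,60,10] → #
    (9,0)@(19, 1): e=[-2,56,22] → ·
    (5,1)@(11, 3): e=[34,36,6] → #
    (6,1)@(13, 3): e=[26,32,18] → #
    (7,1)@(15, 3): e=[18,28,30] → #
    (9,1)@(19, 3): e=[2,20,54] → #
    (10,1)@(21, 3): e=[-6,16,66] → ·
    (2,2)@(5, 5): e=[62,12,2] → #
    (3,2)@(7, 5): e=[54,8,14] → #
    (4,2)@(9, 5): e=[46,4,26] → #
    (5,2)@(11, 5): e=[38,0,38] → ·  [on edge]
    (6,2)@(13, 5): e=[30,-4,50] → ·
  covered (9 px):
    · · · · · · · · # · ·
    · · · · · # # # # # ·
    · · # # # · · · · · ·
    · · · · · · · · · · ·
T1:
  2·area = 8  (B↔C swapped to make it positive)
  edge (2, 4)→(6, 2): d=(4,-2) top-left  bias=+0
  edge (6, 2)→(6, 4): d=(0,2) right/bottom  bias=-1
  edge (6, 4)→(2, 4): d=(-4,0) right/bottom  bias=-1
    (2,1)@(5, 3): e=[2,2,4] → #
    (3,1)@(7, 3): e=[6,-2,4] → ·
    (2,2)@(5, 5): e=[10,2,-4] → ·
  covered (1 px):
    · · · · · · · · · · ·
    · · # · · · · · · · ·
    · · · · · · · · · · ·
    · · · · · · · · · · ·

Result: 10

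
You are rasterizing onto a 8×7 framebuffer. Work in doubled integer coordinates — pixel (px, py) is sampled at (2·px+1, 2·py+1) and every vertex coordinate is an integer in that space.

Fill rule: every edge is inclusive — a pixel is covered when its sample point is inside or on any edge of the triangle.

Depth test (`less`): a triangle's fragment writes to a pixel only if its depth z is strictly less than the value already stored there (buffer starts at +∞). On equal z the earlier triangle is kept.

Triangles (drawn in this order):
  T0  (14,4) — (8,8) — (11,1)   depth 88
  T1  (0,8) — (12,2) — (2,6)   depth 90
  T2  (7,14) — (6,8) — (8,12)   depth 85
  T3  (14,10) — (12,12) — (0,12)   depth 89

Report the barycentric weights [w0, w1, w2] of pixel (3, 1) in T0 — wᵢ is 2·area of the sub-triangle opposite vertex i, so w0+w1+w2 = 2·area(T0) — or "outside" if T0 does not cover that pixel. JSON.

T0:
  2·area = 30
  edge (14, 4)→(8, 8): d=(-6,4) inclusive
  edge (8, 8)→(11, 1): d=(3,-7) inclusive
  edge (11, 1)→(14, 4): d=(3,3) inclusive
    (5,0)@(11, 1): e=[30,0,0] → #  [on edge]
    (6,0)@(13, 1): e=[22,14,-6] → ·
    (5,1)@(11, 3): e=[18,6,6] → #
    (6,1)@(13, 3): e=[10,20,0] → #  [on edge]
    (7,1)@(15, 3): e=[2,34,-6] → ·
    (5,2)@(11, 5): e=[6,12,12] → #
    (6,2)@(13, 5): e=[-2,26,6] → ·
    (7,2)@(15, 5): e=[-10,40,0] → ·  [on edge]
    (4,3)@(9, 7): e=[2,4,24] → #
    (5,3)@(11, 7): e=[-6,18,18] → ·
    (4,4)@(9, 9): e=[-10,10,30] → ·
  covered (5 px):
    · · · · · # · ·
    · · · · · # # ·
    · · · · · # · ·
    · · · · # · · ·
    · · · · · · · ·
    · · · · · · · ·
    · · · · · · · ·
T1:
  2·area = 12  (B↔C swapped to make it positive)
  edge (0, 8)→(2, 6): d=(2,-2) inclusive
  edge (2, 6)→(12, 2): d=(10,-4) inclusive
  edge (12, 2)→(0, 8): d=(-12,6) inclusive
    (3,0)@(7, 1): e=[0,-30,42] → ·  [on edge]
    (2,1)@(5, 3): e=[0,-18,30] → ·  [on edge]
    (1,2)@(3, 5): e=[0,-6,18] → ·  [on edge]
    (2,2)@(5, 5): e=[4,2,6] → #
    (3,2)@(7, 5): e=[8,10,-6] → ·
    (0,3)@(1, 7): e=[0,6,6] → #  [on edge]
    (1,3)@(3, 7): e=[4,14,-6] → ·
    (2,3)@(5, 7): e=[8,22,-18] → ·
    (0,4)@(1, 9): e=[4,26,-18] → ·
  covered (2 px):
    · · · · · · · ·
    · · · · · · · ·
    · · # · · · · ·
    # · · · · · · ·
    · · · · · · · ·
    · · · · · · · ·
    · · · · · · · ·
T2:
  2·area = 8
  edge (7, 14)→(6, 8): d=(-1,-6) inclusive
  edge (6, 8)→(8, 12): d=(2,4) inclusive
  edge (8, 12)→(7, 14): d=(-1,2) inclusive
    (3,5)@(7, 11): e=[3,2,3] → #
    (4,5)@(9, 11): e=[15,-6,-1] → ·
    (3,6)@(7, 13): e=[1,6,1] → #
    (4,6)@(9, 13): e=[13,-2,-3] → ·
  covered (2 px):
    · · · · · · · ·
    · · · · · · · ·
    · · · · · · · ·
    · · · · · · · ·
    · · · · · · · ·
    · · · # · · · ·
    · · · # · · · ·
T3:
  2·area = 24
  edge (14, 10)→(12, 12): d=(-2,2) inclusive
  edge (12, 12)→(0, 12): d=(-12,0) inclusive
  edge (0, 12)→(14, 10): d=(14,-2) inclusive
    (7,4)@(15, 9): e=[0,36,-12] → ·  [on edge]
    (3,5)@(7, 11): e=[12,12,0] → #  [on edge]
    (4,5)@(9, 11): e=[8,12,4] → #
    (5,5)@(11, 11): e=[4,12,8] → #
    (6,5)@(13, 11): e=[0,12,12] → #  [on edge]
    (7,5)@(15, 11): e=[-4,12,16] → ·
    (3,6)@(7, 13): e=[8,-12,28] → ·
    (4,6)@(9, 13): e=[4,-12,32] → ·
    (5,6)@(11, 13): e=[0,-12,36] → ·  [on edge]
    (6,6)@(13, 13): e=[-4,-12,40] → ·
  covered (4 px):
    · · · · · · · ·
    · · · · · · · ·
    · · · · · · · ·
    · · · · · · · ·
    · · · · · · · ·
    · · · # # # # ·
    · · · · · · · ·

Answer: "outside"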